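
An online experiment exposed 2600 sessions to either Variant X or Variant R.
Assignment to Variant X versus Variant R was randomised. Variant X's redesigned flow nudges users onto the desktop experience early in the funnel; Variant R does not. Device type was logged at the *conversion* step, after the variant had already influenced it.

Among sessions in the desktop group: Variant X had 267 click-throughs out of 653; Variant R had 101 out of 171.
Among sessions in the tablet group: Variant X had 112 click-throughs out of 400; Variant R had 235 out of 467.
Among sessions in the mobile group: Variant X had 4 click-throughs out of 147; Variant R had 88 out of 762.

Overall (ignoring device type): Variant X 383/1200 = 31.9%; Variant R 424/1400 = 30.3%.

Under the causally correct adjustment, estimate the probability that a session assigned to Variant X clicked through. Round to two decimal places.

The stratified and pooled comparisons disagree (Variant R wins within each device type; Variant X wins overall), so the answer turns on the causal role of device type.
Because the variant influences device type, device type is a post-treatment mediator, not a confounder. Stratifying on it would bias the estimate; the causal effect is the crude pooled difference.
So P(outcome | do(Variant X)) is just the pooled rate for Variant X: 383/1200 = 0.319.

0.32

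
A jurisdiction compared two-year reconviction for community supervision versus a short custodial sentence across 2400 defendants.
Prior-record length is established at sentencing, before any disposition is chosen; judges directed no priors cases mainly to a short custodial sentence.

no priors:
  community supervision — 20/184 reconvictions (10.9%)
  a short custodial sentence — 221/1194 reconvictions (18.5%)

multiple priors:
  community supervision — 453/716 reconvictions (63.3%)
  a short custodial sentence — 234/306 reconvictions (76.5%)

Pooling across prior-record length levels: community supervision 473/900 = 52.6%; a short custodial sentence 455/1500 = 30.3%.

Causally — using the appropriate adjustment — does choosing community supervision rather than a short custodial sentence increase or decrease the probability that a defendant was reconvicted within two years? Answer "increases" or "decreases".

Prior-record length satisfies the back-door criterion: it is not a descendant of the disposition, and it blocks the spurious path from disposition to outcome. Adjusting for it (i.e., using the within-prior-record length rates) gives the causal effect.
Within each level — no priors: 10.9% vs 18.5%; multiple priors: 63.3% vs 76.5% — community supervision is lower every time.

decreases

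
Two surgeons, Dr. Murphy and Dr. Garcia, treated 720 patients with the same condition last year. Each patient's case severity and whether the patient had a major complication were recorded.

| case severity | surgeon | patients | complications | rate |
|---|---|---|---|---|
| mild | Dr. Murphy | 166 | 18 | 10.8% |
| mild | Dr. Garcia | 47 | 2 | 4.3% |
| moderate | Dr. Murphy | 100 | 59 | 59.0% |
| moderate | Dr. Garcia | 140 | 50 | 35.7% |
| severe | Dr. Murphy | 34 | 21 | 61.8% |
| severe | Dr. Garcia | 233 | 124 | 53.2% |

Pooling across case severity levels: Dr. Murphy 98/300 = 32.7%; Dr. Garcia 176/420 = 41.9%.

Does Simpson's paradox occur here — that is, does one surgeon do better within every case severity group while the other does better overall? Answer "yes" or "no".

yes

Within each case severity level (mild 10.8% vs 4.3%; moderate 59.0% vs 35.7%; severe 61.8% vs 53.2%), Dr. Garcia has the lower rate every time. Pooled: 32.7% vs 41.9% — Dr. Murphy has the lower rate overall. The two comparisons disagree.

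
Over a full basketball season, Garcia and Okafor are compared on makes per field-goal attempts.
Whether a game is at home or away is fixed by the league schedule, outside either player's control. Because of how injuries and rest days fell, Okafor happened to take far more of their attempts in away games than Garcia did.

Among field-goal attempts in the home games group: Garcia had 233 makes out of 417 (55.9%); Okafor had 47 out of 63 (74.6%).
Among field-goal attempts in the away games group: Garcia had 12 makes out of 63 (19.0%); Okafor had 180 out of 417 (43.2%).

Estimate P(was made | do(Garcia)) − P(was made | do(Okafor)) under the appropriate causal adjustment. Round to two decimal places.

Game venue satisfies the back-door criterion: it is not a descendant of the player, and it blocks the spurious path from player to outcome. Adjusting for it (i.e., using the within-game venue rates) gives the causal effect.
Adjusting over the population distribution of game venue: 0.500·(0.559−0.746) + 0.500·(0.190−0.432) = -0.214.

-0.21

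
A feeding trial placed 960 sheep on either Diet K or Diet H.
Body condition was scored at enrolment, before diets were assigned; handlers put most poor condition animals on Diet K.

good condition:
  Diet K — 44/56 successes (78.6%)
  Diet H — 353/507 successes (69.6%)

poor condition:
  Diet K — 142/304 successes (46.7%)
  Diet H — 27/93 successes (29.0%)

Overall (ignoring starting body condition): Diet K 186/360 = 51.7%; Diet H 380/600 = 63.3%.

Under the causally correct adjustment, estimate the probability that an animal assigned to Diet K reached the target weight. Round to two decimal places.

The stratified and pooled comparisons disagree (Diet K wins within each starting body condition; Diet H wins overall), so the answer turns on the causal role of starting body condition.
Starting body condition satisfies the back-door criterion: it is not a descendant of the diet, and it blocks the spurious path from diet to outcome. Adjusting for it (i.e., using the within-starting body condition rates) gives the causal effect.
Standardising Diet K to the population starting body condition mix: 0.586·44/56 + 0.414·142/304 = 0.654.

0.65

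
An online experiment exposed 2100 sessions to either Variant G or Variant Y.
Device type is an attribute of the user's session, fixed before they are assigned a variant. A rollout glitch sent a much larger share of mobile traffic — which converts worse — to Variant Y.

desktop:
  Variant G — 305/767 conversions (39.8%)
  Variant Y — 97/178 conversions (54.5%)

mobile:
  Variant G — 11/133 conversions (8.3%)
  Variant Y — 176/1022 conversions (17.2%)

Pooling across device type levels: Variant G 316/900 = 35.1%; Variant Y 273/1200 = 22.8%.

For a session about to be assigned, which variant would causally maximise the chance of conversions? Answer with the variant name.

Within every device type level Variant Y has the higher rate, yet pooled Variant G does — Simpson's reversal.
Device type satisfies the back-door criterion: it is not a descendant of the variant, and it blocks the spurious path from variant to outcome. Adjusting for it (i.e., using the within-device type rates) gives the causal effect.
Within each level — desktop: 39.8% vs 54.5%; mobile: 8.3% vs 17.2% — Variant Y is higher every time.

Variant Y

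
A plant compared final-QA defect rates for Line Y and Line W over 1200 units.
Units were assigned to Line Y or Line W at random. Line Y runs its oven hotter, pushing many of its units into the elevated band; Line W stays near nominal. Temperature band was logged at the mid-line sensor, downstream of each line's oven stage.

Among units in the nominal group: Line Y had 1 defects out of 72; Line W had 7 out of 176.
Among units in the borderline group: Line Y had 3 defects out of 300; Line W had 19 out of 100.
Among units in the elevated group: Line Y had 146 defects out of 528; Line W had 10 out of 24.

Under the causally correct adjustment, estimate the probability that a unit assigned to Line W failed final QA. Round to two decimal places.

0.12

The distribution of in-process temperature band is itself part of what the line does — it is an intermediate outcome. Holding it fixed would remove that part of the effect; the total effect is the pooled difference.
So P(outcome | do(Line W)) is just the pooled rate for Line W: 36/300 = 0.120.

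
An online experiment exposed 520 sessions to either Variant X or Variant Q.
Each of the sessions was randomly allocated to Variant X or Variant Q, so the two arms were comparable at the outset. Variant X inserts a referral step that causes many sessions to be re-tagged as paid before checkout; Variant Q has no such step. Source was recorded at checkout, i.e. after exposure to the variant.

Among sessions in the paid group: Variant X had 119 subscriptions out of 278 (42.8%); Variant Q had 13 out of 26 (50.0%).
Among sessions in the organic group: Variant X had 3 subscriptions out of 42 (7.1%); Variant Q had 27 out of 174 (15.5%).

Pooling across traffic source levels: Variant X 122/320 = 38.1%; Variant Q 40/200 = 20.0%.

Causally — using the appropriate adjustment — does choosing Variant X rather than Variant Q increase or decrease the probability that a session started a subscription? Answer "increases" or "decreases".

The traffic source-specific comparison favours Variant Q throughout, but the pooled figures favour Variant X. The question is whether to condition on traffic source.
Stratifying would compare variants among sessions the variants themselves sorted into traffic source groups — a form of selection on an intermediate. The unconditioned pooled rates give the total causal effect.
Pooled: Variant X 38.1% vs Variant Q 20.0%; Variant X is higher overall.

increases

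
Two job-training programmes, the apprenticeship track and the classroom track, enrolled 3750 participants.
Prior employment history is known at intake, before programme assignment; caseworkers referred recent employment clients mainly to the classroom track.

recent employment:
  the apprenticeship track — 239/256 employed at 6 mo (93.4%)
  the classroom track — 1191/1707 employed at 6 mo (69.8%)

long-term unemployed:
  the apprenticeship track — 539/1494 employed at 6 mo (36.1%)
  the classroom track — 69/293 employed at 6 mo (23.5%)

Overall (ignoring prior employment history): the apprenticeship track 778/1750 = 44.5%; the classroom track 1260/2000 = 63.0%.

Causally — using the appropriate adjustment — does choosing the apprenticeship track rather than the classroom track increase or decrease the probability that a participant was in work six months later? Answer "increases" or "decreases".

Nothing the programme does changes prior employment history; the imbalance is an allocation artefact. With prior employment history also predicting the outcome, the pooled figure is confounded, and the within-stratum comparison is the causal one.
Within each level — recent employment: 93.4% vs 69.8%; long-term unemployed: 36.1% vs 23.5% — the apprenticeship track is higher every time.

increases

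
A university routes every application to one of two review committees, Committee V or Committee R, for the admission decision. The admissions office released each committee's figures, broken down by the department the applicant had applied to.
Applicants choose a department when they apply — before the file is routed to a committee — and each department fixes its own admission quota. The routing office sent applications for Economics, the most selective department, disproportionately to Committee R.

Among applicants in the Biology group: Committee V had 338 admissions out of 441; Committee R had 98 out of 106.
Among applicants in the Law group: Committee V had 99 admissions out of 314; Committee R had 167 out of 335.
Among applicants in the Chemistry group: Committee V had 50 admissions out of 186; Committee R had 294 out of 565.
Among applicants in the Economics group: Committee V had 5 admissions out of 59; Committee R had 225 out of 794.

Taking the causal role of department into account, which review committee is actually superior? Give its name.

The department-specific comparison favours Committee R throughout, but the pooled figures favour Committee V. The question is whether to condition on department.
Here department is a common cause — it drives both which review committee a case falls under and the outcome. The crude comparison mixes populations; the stratum-specific rates are the causally relevant ones.
Within each level — Biology: 76.6% vs 92.5%; Law: 31.5% vs 49.9%; Chemistry: 26.9% vs 52.0%; Economics: 8.5% vs 28.3% — Committee R is higher every time.

Committee R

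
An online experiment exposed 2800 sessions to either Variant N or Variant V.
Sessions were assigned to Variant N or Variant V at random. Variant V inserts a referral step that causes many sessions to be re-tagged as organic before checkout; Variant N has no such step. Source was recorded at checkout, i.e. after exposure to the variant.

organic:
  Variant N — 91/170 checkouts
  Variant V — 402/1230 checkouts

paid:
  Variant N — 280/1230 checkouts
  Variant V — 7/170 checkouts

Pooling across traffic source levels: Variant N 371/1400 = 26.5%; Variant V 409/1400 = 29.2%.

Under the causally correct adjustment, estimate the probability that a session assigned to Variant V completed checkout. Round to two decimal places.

0.29

The stratified and pooled comparisons disagree (Variant N wins within each traffic source; Variant V wins overall), so the answer turns on the causal role of traffic source.
Traffic source is recorded after the variant and is itself shifted by it — it sits on the causal path from variant to outcome. Conditioning on a mediator would strip out part of the effect we want; the pooled comparison gives the total causal effect.
So P(outcome | do(Variant V)) is just the pooled rate for Variant V: 409/1400 = 0.292.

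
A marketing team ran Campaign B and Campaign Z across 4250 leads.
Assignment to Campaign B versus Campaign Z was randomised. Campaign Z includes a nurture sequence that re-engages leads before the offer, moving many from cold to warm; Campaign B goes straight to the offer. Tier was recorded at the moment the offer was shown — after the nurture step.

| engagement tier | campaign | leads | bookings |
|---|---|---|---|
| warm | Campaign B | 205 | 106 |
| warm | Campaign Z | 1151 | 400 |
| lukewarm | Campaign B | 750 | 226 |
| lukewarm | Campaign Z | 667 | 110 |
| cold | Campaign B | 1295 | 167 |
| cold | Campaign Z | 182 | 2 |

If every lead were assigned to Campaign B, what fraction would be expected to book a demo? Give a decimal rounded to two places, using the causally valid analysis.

0.22

Engagement tier here is a post-treatment variable shaped by the campaign; conditioning on it would introduce bias rather than remove it. The overall comparison is the causal one.
So P(outcome | do(Campaign B)) is just the pooled rate for Campaign B: 499/2250 = 0.222.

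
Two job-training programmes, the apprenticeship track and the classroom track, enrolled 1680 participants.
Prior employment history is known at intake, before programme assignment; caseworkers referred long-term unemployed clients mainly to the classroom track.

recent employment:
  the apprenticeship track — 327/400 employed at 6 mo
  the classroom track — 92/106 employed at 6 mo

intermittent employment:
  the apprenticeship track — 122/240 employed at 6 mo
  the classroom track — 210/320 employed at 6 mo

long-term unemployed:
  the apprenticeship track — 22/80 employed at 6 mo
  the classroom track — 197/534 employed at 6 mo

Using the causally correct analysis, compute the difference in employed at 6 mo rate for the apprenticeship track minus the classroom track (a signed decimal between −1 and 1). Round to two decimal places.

The prior employment history-specific comparison favours the classroom track throughout, but the pooled figures favour the apprenticeship track. The question is whether to condition on prior employment history.
Here prior employment history is a common cause — it drives both which programme a case falls under and the outcome. The crude comparison mixes populations; the stratum-specific rates are the causally relevant ones.
Adjusting over the population distribution of prior employment history: 0.301·(0.818−0.868) + 0.333·(0.508−0.656) + 0.365·(0.275−0.369) = -0.099.

-0.10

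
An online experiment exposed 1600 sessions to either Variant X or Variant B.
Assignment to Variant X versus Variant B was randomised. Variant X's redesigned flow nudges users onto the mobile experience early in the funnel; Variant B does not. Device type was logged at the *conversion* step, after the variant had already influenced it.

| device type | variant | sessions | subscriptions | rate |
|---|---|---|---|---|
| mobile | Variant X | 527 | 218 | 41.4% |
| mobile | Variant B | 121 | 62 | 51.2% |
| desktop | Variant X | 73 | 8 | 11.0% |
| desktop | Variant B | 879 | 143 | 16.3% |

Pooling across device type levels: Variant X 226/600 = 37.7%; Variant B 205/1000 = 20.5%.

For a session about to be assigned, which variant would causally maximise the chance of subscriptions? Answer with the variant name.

The device type-specific comparison favours Variant B throughout, but the pooled figures favour Variant X. The question is whether to condition on device type.
Device type lies on the pathway variant → device type → outcome, so adjusting for it blocks the indirect effect. For the total causal effect of variant, use the unadjusted pooled rates.
Pooled: Variant X 37.7% vs Variant B 20.5%; Variant X is higher overall.

Variant X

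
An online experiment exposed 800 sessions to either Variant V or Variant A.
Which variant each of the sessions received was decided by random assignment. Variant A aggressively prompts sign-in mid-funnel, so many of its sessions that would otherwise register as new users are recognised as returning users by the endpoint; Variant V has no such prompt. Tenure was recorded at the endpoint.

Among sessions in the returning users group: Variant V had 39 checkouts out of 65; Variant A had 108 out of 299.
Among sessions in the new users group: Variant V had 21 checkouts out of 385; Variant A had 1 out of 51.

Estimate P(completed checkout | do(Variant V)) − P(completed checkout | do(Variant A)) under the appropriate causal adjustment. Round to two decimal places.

User tenure lies on the pathway variant → user tenure → outcome, so adjusting for it blocks the indirect effect. For the total causal effect of variant, use the unadjusted pooled rates.
The causal difference is the pooled difference: 0.133 − 0.311 = -0.178.

-0.18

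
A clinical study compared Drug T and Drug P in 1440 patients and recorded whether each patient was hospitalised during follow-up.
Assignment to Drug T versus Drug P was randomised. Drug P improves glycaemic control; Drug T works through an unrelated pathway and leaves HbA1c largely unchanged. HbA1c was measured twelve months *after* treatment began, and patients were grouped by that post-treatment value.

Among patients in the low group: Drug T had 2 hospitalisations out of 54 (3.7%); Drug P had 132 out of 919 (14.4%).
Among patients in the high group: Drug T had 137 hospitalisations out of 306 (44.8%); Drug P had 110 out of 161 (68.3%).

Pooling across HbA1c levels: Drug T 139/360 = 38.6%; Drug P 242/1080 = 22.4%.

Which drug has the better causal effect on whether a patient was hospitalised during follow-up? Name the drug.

Drug P

HbA1c lies on the pathway drug → HbA1c → outcome, so adjusting for it blocks the indirect effect. For the total causal effect of drug, use the unadjusted pooled rates.
Pooled: Drug T 38.6% vs Drug P 22.4%; Drug P is lower overall.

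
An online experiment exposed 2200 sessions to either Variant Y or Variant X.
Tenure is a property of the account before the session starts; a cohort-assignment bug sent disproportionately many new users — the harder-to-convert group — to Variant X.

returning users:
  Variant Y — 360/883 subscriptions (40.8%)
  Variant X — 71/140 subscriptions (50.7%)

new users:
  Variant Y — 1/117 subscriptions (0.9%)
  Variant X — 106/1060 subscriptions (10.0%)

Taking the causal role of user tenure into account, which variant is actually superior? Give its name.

Variant X

User tenure differs across variants for reasons unrelated to any effect of the variant itself, and it separately predicts the outcome — a classic confounder. We must compare within user tenure levels.
Within each level — returning users: 40.8% vs 50.7%; new users: 0.9% vs 10.0% — Variant X is higher every time.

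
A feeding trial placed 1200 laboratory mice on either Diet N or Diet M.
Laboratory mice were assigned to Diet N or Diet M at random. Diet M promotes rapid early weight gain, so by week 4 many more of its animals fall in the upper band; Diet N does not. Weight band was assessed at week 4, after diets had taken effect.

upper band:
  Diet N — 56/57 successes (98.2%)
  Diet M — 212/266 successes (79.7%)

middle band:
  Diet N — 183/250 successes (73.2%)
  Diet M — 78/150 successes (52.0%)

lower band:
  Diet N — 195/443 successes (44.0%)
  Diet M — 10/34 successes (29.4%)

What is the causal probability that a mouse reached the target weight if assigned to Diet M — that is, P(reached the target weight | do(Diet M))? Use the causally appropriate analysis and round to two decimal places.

0.67

Diet N is higher inside every week-4 weight band stratum but Diet M is higher in aggregate. Whether to stratify depends on how week-4 weight band relates to the diet.
The distribution of week-4 weight band is itself part of what the diet does — it is an intermediate outcome. Holding it fixed would remove that part of the effect; the total effect is the pooled difference.
So P(outcome | do(Diet M)) is just the pooled rate for Diet M: 300/450 = 0.667.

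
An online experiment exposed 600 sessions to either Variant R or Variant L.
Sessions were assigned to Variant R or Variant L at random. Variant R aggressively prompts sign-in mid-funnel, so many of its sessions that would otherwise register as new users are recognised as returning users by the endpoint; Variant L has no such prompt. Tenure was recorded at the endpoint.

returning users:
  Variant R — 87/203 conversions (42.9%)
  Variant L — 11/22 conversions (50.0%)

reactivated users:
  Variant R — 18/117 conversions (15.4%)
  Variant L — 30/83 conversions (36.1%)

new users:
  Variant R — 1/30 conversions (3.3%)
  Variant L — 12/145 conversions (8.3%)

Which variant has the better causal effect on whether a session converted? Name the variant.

The user tenure-specific comparison favours Variant L throughout, but the pooled figures favour Variant R. The question is whether to condition on user tenure.
Because the variant influences user tenure, user tenure is a post-treatment mediator, not a confounder. Stratifying on it would bias the estimate; the causal effect is the crude pooled difference.
Pooled: Variant R 30.3% vs Variant L 21.2%; Variant R is higher overall.

Variant R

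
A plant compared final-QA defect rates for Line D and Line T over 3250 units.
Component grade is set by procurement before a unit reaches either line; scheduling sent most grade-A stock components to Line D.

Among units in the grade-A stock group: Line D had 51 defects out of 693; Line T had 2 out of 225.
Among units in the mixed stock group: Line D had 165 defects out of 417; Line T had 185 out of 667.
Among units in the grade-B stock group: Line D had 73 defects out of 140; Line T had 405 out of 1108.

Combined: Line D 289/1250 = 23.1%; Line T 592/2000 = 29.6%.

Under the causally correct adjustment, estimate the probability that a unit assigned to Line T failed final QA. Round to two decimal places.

Here component grade is a common cause — it drives both which line a case falls under and the outcome. The crude comparison mixes populations; the stratum-specific rates are the causally relevant ones.
Standardising Line T to the population component grade mix: 0.282·2/225 + 0.334·185/667 + 0.384·405/1108 = 0.235.

0.24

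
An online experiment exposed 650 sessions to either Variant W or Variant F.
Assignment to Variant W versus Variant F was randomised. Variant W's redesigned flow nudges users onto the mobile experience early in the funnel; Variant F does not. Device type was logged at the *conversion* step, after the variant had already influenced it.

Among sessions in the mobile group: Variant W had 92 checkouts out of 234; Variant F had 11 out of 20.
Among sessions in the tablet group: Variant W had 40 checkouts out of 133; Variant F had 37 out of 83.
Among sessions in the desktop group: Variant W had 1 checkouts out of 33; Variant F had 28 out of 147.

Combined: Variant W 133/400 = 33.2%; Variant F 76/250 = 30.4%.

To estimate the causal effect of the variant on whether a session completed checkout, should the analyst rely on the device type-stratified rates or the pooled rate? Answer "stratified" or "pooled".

pooled

Stratifying would compare variants among sessions the variants themselves sorted into device type groups — a form of selection on an intermediate. The unconditioned pooled rates give the total causal effect.
Pooled: Variant W 33.2% vs Variant F 30.4%; Variant W is higher overall.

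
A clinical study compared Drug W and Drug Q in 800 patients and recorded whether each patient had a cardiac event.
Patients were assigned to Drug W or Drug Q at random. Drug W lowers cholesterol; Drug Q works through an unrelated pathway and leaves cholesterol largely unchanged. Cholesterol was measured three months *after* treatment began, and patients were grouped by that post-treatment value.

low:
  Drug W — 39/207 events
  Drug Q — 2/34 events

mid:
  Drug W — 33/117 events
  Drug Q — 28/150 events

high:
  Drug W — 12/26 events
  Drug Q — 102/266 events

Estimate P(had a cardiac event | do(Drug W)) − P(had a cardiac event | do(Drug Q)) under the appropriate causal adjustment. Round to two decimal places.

The stratified and pooled comparisons disagree (Drug Q wins within each cholesterol; Drug W wins overall), so the answer turns on the causal role of cholesterol.
Stratifying would compare drugs among patients the drugs themselves sorted into cholesterol groups — a form of selection on an intermediate. The unconditioned pooled rates give the total causal effect.
The causal difference is the pooled difference: 0.240 − 0.293 = -0.053.

-0.05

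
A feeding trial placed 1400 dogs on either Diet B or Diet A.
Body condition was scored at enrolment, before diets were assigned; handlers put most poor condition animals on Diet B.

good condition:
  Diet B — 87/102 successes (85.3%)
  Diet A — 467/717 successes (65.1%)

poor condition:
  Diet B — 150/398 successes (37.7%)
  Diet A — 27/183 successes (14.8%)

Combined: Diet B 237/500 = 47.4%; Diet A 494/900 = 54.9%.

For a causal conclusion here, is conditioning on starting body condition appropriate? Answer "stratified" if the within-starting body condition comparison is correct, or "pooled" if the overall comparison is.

Since starting body condition is a pre-existing factor (not a product of the diet) and it affects the outcome on its own, it is a confounder. The stratified rates, not the pooled rate, identify the causal effect.
Within each level — good condition: 85.3% vs 65.1%; poor condition: 37.7% vs 14.8% — Diet B is higher every time.

stratified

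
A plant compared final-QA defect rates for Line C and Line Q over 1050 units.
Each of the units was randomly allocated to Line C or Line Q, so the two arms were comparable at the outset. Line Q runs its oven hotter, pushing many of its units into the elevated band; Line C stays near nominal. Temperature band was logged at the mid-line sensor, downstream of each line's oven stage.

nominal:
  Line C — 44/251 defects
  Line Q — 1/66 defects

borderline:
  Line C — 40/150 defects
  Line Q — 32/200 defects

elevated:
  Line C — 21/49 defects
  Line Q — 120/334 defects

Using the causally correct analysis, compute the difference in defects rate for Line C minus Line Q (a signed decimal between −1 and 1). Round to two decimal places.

-0.02

The stratified and pooled comparisons disagree (Line Q wins within each in-process temperature band; Line C wins overall), so the answer turns on the causal role of in-process temperature band.
Stratifying would compare lines among units the lines themselves sorted into in-process temperature band groups — a form of selection on an intermediate. The unconditioned pooled rates give the total causal effect.
The causal difference is the pooled difference: 0.233 − 0.255 = -0.022.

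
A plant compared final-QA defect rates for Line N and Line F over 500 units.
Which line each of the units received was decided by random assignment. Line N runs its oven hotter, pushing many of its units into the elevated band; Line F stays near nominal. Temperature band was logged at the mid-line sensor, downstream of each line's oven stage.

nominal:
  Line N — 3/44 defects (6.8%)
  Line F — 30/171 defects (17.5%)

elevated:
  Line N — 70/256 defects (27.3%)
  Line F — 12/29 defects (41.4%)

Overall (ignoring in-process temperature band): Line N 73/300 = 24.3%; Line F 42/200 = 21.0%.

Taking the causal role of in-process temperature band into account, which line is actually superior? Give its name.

The stratified and pooled comparisons disagree (Line N wins within each in-process temperature band; Line F wins overall), so the answer turns on the causal role of in-process temperature band.
In-process temperature band here is a post-treatment variable shaped by the line; conditioning on it would introduce bias rather than remove it. The overall comparison is the causal one.
Pooled: Line N 24.3% vs Line F 21.0%; Line F is lower overall.

Line F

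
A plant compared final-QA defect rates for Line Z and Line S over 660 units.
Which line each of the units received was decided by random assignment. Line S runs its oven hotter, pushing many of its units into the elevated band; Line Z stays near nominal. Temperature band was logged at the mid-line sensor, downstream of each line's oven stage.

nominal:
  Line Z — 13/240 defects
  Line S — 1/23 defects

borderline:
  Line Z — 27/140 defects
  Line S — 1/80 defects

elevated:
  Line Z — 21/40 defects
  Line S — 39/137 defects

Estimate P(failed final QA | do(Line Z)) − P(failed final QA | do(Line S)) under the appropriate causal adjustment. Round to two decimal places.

The stratified and pooled comparisons disagree (Line S wins within each in-process temperature band; Line Z wins overall), so the answer turns on the causal role of in-process temperature band.
The distribution of in-process temperature band is itself part of what the line does — it is an intermediate outcome. Holding it fixed would remove that part of the effect; the total effect is the pooled difference.
The causal difference is the pooled difference: 0.145 − 0.171 = -0.026.

-0.03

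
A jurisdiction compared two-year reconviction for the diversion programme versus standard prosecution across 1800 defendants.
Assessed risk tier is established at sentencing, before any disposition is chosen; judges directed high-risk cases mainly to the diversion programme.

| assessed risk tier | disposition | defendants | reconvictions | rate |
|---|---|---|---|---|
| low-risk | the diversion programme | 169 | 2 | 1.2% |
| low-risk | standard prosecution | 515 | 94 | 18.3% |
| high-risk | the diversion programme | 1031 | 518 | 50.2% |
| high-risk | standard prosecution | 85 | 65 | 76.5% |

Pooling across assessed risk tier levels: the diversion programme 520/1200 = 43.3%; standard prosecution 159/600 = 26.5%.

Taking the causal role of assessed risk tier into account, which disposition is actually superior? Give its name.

the diversion programme

The stratified and pooled comparisons disagree (the diversion programme wins within each assessed risk tier; standard prosecution wins overall), so the answer turns on the causal role of assessed risk tier.
Here assessed risk tier is a common cause — it drives both which disposition a case falls under and the outcome. The crude comparison mixes populations; the stratum-specific rates are the causally relevant ones.
Within each level — low-risk: 1.2% vs 18.3%; high-risk: 50.2% vs 76.5% — the diversion programme is lower every time.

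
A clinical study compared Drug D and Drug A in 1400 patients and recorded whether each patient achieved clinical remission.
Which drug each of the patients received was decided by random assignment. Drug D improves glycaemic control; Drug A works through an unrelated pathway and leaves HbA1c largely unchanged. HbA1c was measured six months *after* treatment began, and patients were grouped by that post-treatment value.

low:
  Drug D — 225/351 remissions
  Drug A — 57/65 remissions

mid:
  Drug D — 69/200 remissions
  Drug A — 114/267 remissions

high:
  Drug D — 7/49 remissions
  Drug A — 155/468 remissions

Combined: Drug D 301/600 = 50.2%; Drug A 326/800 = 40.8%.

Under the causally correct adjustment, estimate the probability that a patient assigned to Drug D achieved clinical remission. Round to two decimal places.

0.50

Within every HbA1c level Drug A has the higher rate, yet pooled Drug D does — Simpson's reversal.
HbA1c is recorded after the drug and is itself shifted by it — it sits on the causal path from drug to outcome. Conditioning on a mediator would strip out part of the effect we want; the pooled comparison gives the total causal effect.
So P(outcome | do(Drug D)) is just the pooled rate for Drug D: 301/600 = 0.502.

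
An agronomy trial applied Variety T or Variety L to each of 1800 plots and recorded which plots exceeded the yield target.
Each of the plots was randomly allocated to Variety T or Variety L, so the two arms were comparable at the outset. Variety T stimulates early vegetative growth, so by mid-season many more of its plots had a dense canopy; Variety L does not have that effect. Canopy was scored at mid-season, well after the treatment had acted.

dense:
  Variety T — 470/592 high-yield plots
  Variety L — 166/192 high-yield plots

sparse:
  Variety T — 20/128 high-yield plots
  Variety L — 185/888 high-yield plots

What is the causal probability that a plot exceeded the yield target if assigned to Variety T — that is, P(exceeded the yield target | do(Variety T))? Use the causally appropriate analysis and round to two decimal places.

The mid-season canopy-specific comparison favours Variety L throughout, but the pooled figures favour Variety T. The question is whether to condition on mid-season canopy.
Mid-season canopy is downstream of the variety. One should not condition on a consequence of treatment, so the overall rates are the right comparison.
So P(outcome | do(Variety T)) is just the pooled rate for Variety T: 490/720 = 0.681.

0.68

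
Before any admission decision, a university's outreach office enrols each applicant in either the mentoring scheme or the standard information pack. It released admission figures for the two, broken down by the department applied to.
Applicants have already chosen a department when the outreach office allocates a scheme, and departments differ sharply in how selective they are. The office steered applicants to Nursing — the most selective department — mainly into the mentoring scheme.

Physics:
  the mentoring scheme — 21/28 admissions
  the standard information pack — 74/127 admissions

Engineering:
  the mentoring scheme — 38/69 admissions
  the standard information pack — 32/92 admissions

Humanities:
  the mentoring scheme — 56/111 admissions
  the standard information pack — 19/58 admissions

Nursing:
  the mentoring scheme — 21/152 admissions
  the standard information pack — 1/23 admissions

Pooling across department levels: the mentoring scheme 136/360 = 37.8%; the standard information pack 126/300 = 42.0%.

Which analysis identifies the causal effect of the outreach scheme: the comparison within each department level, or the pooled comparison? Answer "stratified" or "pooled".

The department-specific comparison favours the mentoring scheme throughout, but the pooled figures favour the standard information pack. The question is whether to condition on department.
Department satisfies the back-door criterion: it is not a descendant of the outreach scheme, and it blocks the spurious path from outreach scheme to outcome. Adjusting for it (i.e., using the within-department rates) gives the causal effect.
Within each level — Physics: 75.0% vs 58.3%; Engineering: 55.1% vs 34.8%; Humanities: 50.5% vs 32.8%; Nursing: 13.8% vs 4.3% — the mentoring scheme is higher every time.

stratified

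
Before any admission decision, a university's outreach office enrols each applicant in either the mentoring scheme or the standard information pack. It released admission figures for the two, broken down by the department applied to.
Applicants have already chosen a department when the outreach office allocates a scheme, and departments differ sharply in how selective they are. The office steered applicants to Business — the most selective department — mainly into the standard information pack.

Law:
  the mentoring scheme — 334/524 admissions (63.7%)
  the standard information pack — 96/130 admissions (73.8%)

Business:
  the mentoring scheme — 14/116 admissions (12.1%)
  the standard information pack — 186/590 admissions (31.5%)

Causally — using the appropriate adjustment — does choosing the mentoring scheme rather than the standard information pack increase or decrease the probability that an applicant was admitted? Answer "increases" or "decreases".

decreases

the standard information pack is higher inside every department stratum but the mentoring scheme is higher in aggregate. Whether to stratify depends on how department relates to the outreach scheme.
Department satisfies the back-door criterion: it is not a descendant of the outreach scheme, and it blocks the spurious path from outreach scheme to outcome. Adjusting for it (i.e., using the within-department rates) gives the causal effect.
Within each level — Law: 63.7% vs 73.8%; Business: 12.1% vs 31.5% — the standard information pack is higher every time.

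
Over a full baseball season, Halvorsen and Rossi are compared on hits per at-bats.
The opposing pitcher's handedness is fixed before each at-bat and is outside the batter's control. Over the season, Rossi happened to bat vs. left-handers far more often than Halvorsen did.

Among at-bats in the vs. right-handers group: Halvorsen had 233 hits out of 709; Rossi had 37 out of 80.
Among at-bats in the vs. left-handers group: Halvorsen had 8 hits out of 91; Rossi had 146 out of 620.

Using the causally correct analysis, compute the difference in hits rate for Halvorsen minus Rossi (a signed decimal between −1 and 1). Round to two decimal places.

-0.14

Pitcher handedness is set before the player has any effect — it is not caused by the player — and it independently drives the outcome. That makes it a confounder, so the causal comparison is within pitcher handedness levels.
Adjusting over the population distribution of pitcher handedness: 0.526·(0.329−0.463) + 0.474·(0.088−0.235) = -0.140.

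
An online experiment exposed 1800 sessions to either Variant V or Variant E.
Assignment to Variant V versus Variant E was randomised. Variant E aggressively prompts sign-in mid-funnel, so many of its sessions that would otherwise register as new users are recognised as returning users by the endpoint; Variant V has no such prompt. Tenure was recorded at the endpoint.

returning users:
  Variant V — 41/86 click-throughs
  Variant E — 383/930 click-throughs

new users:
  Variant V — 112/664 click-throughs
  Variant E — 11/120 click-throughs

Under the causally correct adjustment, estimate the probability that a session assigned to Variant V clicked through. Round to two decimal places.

0.20

Stratifying would compare variants among sessions the variants themselves sorted into user tenure groups — a form of selection on an intermediate. The unconditioned pooled rates give the total causal effect.
So P(outcome | do(Variant V)) is just the pooled rate for Variant V: 153/750 = 0.204.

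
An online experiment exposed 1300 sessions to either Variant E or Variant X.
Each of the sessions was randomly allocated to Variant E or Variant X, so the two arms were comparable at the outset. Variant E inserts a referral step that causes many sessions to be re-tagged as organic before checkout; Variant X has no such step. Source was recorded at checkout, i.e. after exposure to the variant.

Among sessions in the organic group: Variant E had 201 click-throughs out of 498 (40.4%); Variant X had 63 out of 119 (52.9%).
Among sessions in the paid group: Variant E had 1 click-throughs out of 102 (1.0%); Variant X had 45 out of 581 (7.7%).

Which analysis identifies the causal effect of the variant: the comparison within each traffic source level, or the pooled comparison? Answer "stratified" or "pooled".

The distribution of traffic source is itself part of what the variant does — it is an intermediate outcome. Holding it fixed would remove that part of the effect; the total effect is the pooled difference.
Pooled: Variant E 33.7% vs Variant X 15.4%; Variant E is higher overall.

pooled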